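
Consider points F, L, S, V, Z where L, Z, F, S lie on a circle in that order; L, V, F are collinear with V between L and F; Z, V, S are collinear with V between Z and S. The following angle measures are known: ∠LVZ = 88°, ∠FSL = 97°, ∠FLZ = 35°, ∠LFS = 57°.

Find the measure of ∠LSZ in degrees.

1. ∠FVS = 88°  [vertical angles at V]
2. ∠FLS = 26°  [△LFS]
3. ∠LVS = 92°  [linear pair at V on LF]
4. ∠LSZ = 62°  [△LVS]

∠LSZ = 62°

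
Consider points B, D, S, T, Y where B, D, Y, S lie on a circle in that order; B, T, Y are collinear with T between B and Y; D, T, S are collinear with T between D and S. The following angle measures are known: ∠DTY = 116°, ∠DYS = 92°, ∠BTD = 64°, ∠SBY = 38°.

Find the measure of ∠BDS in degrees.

1. ∠BTS = 116°  [vertical angles at T]
2. ∠DBS = 88°  [cyclic BDYS, opposite ∠B+∠Y]
3. ∠BSD = 26°  [△BTS]
4. ∠BDS = 66°  [△BDS]

∠BDS = 66°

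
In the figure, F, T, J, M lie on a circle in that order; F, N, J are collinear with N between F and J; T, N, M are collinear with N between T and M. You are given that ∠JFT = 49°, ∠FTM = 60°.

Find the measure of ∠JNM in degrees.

∠JNM = 71°

1. ∠JMT = 49°  [same arc TJ]
2. ∠FJM = 60°  [same arc FM]
3. ∠JNM = 71°  [△JNM]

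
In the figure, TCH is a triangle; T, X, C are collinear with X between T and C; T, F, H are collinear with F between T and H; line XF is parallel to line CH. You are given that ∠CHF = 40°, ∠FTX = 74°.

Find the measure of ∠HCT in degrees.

1. ∠CHT = 40°  [F on ray HT]
2. ∠CTH = 74°  [X on TC, F on TH]
3. ∠HCT = 66°  [△TCH]

∠HCT = 66°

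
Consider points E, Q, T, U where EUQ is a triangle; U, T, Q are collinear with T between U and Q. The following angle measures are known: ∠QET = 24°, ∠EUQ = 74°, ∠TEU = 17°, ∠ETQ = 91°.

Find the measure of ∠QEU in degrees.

∠QEU = 41°

1. ∠EQT = 65°  [△ETQ]
2. ∠EQU = 65°  [T on ray QU]
3. ∠QEU = 41°  [△EUQ]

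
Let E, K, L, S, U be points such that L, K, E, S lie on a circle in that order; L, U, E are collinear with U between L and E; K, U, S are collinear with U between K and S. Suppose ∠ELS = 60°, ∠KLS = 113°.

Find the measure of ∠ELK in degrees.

1. ∠EKS = 60°  [same arc ES]
2. ∠KES = 67°  [cyclic LKES, opposite ∠L+∠E]
3. ∠ESK = 53°  [△KES]
4. ∠ELK = 53°  [same arc KE]

∠ELK = 53°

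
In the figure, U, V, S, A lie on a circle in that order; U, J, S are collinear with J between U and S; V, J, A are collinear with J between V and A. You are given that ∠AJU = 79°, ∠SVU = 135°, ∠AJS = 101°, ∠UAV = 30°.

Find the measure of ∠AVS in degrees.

1. ∠SJV = 79°  [vertical angles at J]
2. ∠USV = 30°  [same arc UV]
3. ∠AVS = 71°  [△VJS]

∠AVS = 71°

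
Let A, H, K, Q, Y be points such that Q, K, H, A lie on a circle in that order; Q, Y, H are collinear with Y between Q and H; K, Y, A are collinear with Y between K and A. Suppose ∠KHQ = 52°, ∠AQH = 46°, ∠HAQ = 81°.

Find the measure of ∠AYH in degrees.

∠AYH = 98°

1. ∠KAQ = 52°  [same arc QK]
2. ∠AYQ = 82°  [△QYA]
3. ∠AYH = 98°  [linear pair at Y on QH]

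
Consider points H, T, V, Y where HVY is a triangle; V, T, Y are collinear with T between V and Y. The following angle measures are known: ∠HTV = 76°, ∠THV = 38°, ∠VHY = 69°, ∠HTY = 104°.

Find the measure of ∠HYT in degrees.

1. ∠HVT = 66°  [△HVT]
2. ∠HVY = 66°  [T on ray VY]
3. ∠HYV = 45°  [△HVY]
4. ∠HYT = 45°  [T on ray YV]

∠HYT = 45°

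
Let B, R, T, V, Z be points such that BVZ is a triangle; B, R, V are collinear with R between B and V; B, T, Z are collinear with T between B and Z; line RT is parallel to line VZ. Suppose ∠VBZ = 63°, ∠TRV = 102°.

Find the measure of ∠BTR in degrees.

∠BTR = 39°

1. ∠RBT = 63°  [R on BV, T on BZ]
2. ∠BRT = 78°  [linear pair at R on BV]
3. ∠BTR = 39°  [△BRT]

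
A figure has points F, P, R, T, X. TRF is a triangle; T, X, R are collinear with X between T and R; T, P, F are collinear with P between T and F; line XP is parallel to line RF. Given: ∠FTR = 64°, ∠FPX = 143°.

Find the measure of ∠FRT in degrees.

∠FRT = 79°

1. ∠PTX = 64°  [X on TR, P on TF]
2. ∠TPX = 37°  [linear pair at P on TF]
3. ∠PXT = 79°  [△TXP]
4. ∠FRT = 79°  [XP∥RF, corresponding at X]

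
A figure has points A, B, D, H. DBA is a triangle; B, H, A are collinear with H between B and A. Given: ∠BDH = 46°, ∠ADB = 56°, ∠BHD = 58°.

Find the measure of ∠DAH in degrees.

∠DAH = 48°

1. ∠DBH = 76°  [△DBH]
2. ∠ABD = 76°  [H on ray BA]
3. ∠BAD = 48°  [△DBA]
4. ∠DAH = 48°  [H on ray AB]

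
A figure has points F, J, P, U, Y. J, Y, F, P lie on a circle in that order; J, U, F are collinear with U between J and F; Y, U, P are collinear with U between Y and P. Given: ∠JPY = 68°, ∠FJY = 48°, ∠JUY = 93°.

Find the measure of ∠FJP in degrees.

∠FJP = 25°

1. ∠JFY = 68°  [same arc JY]
2. ∠FUY = 87°  [linear pair at U on JF]
3. ∠FYP = 25°  [△YUF]
4. ∠FJP = 25°  [same arc FP]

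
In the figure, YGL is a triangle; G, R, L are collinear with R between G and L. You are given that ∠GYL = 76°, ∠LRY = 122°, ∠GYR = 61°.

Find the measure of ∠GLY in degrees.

∠GLY = 43°

1. ∠GRY = 58°  [linear pair at R on GL]
2. ∠RGY = 61°  [△YGR]
3. ∠LGY = 61°  [R on ray GL]
4. ∠GLY = 43°  [△YGL]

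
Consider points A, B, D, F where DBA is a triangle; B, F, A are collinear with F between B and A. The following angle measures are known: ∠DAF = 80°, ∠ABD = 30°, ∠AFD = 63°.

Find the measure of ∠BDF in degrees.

∠BDF = 33°

1. ∠DBF = 30°  [F on ray BA]
2. ∠BFD = 117°  [linear pair at F on BA]
3. ∠BDF = 33°  [△DBF]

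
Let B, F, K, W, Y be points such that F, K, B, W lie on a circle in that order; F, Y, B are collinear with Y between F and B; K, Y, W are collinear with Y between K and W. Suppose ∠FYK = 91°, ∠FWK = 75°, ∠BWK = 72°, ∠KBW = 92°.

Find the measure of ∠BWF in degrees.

1. ∠BYW = 91°  [vertical angles at Y]
2. ∠BKW = 16°  [△KBW]
3. ∠FBW = 17°  [△BYW]
4. ∠BFW = 16°  [same arc BW]
5. ∠BWF = 147°  [△FBW]

∠BWF = 147°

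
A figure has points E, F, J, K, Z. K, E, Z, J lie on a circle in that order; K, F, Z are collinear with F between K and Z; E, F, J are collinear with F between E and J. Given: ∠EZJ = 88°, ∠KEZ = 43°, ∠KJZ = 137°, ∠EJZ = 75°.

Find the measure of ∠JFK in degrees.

1. ∠JEZ = 17°  [△EZJ]
2. ∠EKZ = 75°  [same arc EZ]
3. ∠JKZ = 17°  [same arc ZJ]
4. ∠EZK = 62°  [△KEZ]
5. ∠EJK = 62°  [same arc KE]
6. ∠JFK = 101°  [△KFJ]

∠JFK = 101°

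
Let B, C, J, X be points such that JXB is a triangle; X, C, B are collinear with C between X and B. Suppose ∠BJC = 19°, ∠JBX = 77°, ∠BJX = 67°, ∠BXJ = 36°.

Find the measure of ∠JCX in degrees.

∠JCX = 96°

1. ∠CBJ = 77°  [C on ray BX]
2. ∠BCJ = 84°  [△JCB]
3. ∠JCX = 96°  [linear pair at C on XB]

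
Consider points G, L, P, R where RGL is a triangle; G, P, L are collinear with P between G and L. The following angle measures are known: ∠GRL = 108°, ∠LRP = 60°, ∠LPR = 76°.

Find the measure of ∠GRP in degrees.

∠GRP = 48°

1. ∠PLR = 44°  [△RPL]
2. ∠GPR = 104°  [linear pair at P on GL]
3. ∠GLR = 44°  [P on ray LG]
4. ∠LGR = 28°  [△RGL]
5. ∠PGR = 28°  [P on ray GL]
6. ∠GRP = 48°  [△RGP]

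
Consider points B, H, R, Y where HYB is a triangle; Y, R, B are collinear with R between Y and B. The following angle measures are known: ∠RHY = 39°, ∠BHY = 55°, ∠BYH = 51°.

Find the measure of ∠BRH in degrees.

∠BRH = 90°

1. ∠HYR = 51°  [R on ray YB]
2. ∠HRY = 90°  [△HYR]
3. ∠BRH = 90°  [linear pair at R on YB]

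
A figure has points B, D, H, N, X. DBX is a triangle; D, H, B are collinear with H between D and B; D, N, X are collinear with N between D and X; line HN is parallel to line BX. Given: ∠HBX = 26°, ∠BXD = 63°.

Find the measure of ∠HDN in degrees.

1. ∠DBX = 26°  [H on ray BD]
2. ∠BDX = 91°  [△DBX]
3. ∠HDN = 91°  [H on DB, N on DX]

∠HDN = 91°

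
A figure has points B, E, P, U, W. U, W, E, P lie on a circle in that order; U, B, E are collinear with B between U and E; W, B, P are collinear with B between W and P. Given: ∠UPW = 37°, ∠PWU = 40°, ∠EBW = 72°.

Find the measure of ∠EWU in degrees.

1. ∠UEW = 37°  [same arc UW]
2. ∠UBW = 108°  [linear pair at B on UE]
3. ∠EUW = 32°  [△UBW]
4. ∠EWU = 111°  [△UWE]

∠EWU = 111°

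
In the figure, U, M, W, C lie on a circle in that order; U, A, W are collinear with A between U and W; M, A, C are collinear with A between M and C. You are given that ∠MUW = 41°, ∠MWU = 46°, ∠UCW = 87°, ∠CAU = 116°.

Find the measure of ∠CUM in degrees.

1. ∠MCW = 41°  [same arc MW]
2. ∠MCU = 46°  [same arc UM]
3. ∠CAW = 64°  [linear pair at A on UW]
4. ∠CWU = 75°  [△WAC]
5. ∠CMU = 75°  [same arc UC]
6. ∠CUM = 59°  [△UMC]

∠CUM = 59°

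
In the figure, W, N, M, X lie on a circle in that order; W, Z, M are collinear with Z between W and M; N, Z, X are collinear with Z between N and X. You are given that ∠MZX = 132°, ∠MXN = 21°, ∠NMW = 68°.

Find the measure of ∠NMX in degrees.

∠NMX = 95°

1. ∠NZW = 132°  [vertical angles at Z]
2. ∠MWN = 21°  [same arc NM]
3. ∠NXW = 68°  [same arc WN]
4. ∠WNX = 27°  [△WZN]
5. ∠NWX = 85°  [△WNX]
6. ∠NMX = 95°  [cyclic WNMX, opposite ∠W+∠M]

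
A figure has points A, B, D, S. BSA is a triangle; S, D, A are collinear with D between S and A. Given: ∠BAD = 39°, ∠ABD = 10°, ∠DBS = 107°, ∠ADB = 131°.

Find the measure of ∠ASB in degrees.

1. ∠BDS = 49°  [linear pair at D on SA]
2. ∠BSD = 24°  [△BSD]
3. ∠ASB = 24°  [D on ray SA]

∠ASB = 24°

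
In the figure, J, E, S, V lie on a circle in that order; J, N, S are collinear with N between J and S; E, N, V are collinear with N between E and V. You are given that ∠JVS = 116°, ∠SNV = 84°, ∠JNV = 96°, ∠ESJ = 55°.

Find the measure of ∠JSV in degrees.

∠JSV = 35°

1. ∠JES = 64°  [cyclic JESV, opposite ∠E+∠V]
2. ∠ENJ = 84°  [vertical angles at N]
3. ∠EJS = 61°  [△JES]
4. ∠JEV = 35°  [△JNE]
5. ∠JSV = 35°  [same arc JV]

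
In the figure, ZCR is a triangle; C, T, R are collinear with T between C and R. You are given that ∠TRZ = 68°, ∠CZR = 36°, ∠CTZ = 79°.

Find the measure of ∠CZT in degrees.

∠CZT = 25°

1. ∠CRZ = 68°  [T on ray RC]
2. ∠RCZ = 76°  [△ZCR]
3. ∠TCZ = 76°  [T on ray CR]
4. ∠CZT = 25°  [△ZCT]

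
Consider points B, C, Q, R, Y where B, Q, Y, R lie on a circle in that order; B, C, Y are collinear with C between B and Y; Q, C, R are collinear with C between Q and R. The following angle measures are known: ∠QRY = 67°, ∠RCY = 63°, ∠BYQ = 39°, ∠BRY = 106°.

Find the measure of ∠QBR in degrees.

∠QBR = 91°

1. ∠QBY = 67°  [same arc QY]
2. ∠BCQ = 63°  [vertical angles at C]
3. ∠BRQ = 39°  [same arc BQ]
4. ∠BQR = 50°  [△BCQ]
5. ∠QBR = 91°  [△BQR]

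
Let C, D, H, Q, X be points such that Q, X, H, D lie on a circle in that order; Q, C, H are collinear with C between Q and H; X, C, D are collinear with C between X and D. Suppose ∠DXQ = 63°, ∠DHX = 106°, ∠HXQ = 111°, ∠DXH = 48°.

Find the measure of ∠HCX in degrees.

1. ∠DQX = 74°  [cyclic QXHD, opposite ∠Q+∠H]
2. ∠DQH = 48°  [same arc HD]
3. ∠QDX = 43°  [△QXD]
4. ∠DCQ = 89°  [△QCD]
5. ∠HCX = 89°  [vertical angles at C]

∠HCX = 89°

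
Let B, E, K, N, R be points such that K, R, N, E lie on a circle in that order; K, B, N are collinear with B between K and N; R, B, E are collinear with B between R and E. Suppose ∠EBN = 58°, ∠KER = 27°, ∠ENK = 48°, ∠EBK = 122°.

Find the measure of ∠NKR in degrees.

1. ∠KBR = 58°  [vertical angles at B]
2. ∠ERK = 48°  [same arc KE]
3. ∠NKR = 74°  [△KBR]

∠NKR = 74°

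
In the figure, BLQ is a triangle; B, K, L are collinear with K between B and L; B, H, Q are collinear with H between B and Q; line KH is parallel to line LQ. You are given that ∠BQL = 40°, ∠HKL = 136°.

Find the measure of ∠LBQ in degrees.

∠LBQ = 96°

1. ∠BHK = 40°  [KH∥LQ, corresponding at H]
2. ∠BKH = 44°  [linear pair at K on BL]
3. ∠HBK = 96°  [△BKH]
4. ∠LBQ = 96°  [K on BL, H on BQ]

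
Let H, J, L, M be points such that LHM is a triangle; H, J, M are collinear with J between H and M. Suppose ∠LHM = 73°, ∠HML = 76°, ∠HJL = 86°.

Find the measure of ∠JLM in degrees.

1. ∠JML = 76°  [J on ray MH]
2. ∠LJM = 94°  [linear pair at J on HM]
3. ∠JLM = 10°  [△LJM]

∠JLM = 10°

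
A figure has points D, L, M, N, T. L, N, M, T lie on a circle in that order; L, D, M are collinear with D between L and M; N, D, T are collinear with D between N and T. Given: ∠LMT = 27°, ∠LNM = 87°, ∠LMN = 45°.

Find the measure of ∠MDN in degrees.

1. ∠LNT = 27°  [same arc LT]
2. ∠MLN = 48°  [△LNM]
3. ∠LDN = 105°  [△LDN]
4. ∠MDN = 75°  [linear pair at D on LM]

∠MDN = 75°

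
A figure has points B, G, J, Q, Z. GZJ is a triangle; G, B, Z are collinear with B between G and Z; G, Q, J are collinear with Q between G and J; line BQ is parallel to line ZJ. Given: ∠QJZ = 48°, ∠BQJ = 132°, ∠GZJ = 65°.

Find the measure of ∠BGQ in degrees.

∠BGQ = 67°

1. ∠BQG = 48°  [linear pair at Q on GJ]
2. ∠GBQ = 65°  [BQ∥ZJ, corresponding at B]
3. ∠BGQ = 67°  [△GBQ]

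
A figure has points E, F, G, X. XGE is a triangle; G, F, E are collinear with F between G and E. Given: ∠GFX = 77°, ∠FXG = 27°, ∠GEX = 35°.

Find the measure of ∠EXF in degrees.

∠EXF = 42°

1. ∠EFX = 103°  [linear pair at F on GE]
2. ∠FEX = 35°  [F on ray EG]
3. ∠EXF = 42°  [△XFE]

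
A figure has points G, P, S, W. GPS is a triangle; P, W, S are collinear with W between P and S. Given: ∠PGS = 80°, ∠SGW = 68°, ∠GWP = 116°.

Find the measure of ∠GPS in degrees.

1. ∠GWS = 64°  [linear pair at W on PS]
2. ∠GSW = 48°  [△GWS]
3. ∠GSP = 48°  [W on ray SP]
4. ∠GPS = 52°  [△GPS]

∠GPS = 52°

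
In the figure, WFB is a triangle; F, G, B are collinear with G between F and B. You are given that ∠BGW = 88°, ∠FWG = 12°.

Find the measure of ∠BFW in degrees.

∠BFW = 76°

1. ∠FGW = 92°  [linear pair at G on FB]
2. ∠GFW = 76°  [△WFG]
3. ∠BFW = 76°  [G on ray FB]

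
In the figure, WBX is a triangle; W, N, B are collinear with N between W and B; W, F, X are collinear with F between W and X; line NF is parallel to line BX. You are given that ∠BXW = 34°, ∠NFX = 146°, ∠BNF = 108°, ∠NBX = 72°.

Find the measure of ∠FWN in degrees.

1. ∠NFW = 34°  [NF∥BX, corresponding at F]
2. ∠FNW = 72°  [linear pair at N on WB]
3. ∠FWN = 74°  [△WNF]

∠FWN = 74°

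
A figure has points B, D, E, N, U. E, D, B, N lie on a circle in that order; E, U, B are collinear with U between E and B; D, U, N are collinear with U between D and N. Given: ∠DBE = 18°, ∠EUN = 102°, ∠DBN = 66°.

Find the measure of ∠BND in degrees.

∠BND = 54°

1. ∠BUD = 102°  [vertical angles at U]
2. ∠BDN = 60°  [△DUB]
3. ∠BND = 54°  [△DBN]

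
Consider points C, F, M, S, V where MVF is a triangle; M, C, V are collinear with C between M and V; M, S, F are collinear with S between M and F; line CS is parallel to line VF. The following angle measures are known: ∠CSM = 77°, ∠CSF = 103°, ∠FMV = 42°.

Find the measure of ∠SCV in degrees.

1. ∠MFV = 77°  [CS∥VF, corresponding at S]
2. ∠FVM = 61°  [△MVF]
3. ∠MCS = 61°  [CS∥VF, corresponding at C]
4. ∠SCV = 119°  [linear pair at C on MV]

∠SCV = 119°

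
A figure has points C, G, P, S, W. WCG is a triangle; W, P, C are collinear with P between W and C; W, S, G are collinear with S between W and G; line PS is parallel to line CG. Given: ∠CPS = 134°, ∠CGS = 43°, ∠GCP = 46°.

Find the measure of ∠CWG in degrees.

∠CWG = 91°

1. ∠CGW = 43°  [S on ray GW]
2. ∠GCW = 46°  [P on ray CW]
3. ∠CWG = 91°  [△WCG]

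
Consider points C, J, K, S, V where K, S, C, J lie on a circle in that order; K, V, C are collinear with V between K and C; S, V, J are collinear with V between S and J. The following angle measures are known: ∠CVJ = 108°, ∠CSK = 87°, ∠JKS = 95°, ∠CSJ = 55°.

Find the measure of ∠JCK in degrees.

∠JCK = 32°

1. ∠CJK = 93°  [cyclic KSCJ, opposite ∠S+∠J]
2. ∠CKJ = 55°  [same arc CJ]
3. ∠JCK = 32°  [△KCJ]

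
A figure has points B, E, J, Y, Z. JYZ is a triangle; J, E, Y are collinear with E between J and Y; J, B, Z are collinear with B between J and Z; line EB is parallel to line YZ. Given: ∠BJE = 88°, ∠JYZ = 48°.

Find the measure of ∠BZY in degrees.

1. ∠YJZ = 88°  [E on JY, B on JZ]
2. ∠JZY = 44°  [△JYZ]
3. ∠BZY = 44°  [B on ray ZJ]

∠BZY = 44°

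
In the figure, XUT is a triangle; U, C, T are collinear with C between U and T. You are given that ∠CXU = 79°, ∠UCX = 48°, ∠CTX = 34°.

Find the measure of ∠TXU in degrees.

1. ∠CUX = 53°  [△XUC]
2. ∠UTX = 34°  [C on ray TU]
3. ∠TUX = 53°  [C on ray UT]
4. ∠TXU = 93°  [△XUT]

∠TXU = 93°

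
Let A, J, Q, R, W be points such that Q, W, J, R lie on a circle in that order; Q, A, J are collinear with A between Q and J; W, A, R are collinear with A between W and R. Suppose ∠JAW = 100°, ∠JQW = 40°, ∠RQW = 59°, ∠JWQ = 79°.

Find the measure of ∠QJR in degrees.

∠QJR = 60°

1. ∠QAR = 100°  [vertical angles at A]
2. ∠JRW = 40°  [same arc WJ]
3. ∠JAR = 80°  [linear pair at A on QJ]
4. ∠QJR = 60°  [△JAR]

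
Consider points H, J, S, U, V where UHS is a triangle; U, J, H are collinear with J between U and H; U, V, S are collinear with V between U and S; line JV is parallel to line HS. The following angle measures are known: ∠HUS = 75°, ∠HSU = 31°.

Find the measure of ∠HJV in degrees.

1. ∠SHU = 74°  [△UHS]
2. ∠UJV = 74°  [JV∥HS, corresponding at J]
3. ∠HJV = 106°  [linear pair at J on UH]

∠HJV = 106°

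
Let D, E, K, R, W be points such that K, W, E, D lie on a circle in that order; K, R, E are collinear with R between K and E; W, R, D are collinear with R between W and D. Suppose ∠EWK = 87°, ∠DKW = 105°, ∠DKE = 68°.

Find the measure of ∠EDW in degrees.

∠EDW = 37°

1. ∠DEW = 75°  [cyclic KWED, opposite ∠K+∠E]
2. ∠DWE = 68°  [same arc ED]
3. ∠EDW = 37°  [△WED]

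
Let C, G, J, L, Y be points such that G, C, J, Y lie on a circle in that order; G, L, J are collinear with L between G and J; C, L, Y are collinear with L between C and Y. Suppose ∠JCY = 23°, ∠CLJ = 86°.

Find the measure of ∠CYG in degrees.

∠CYG = 71°

1. ∠JGY = 23°  [same arc JY]
2. ∠GLY = 86°  [vertical angles at L]
3. ∠CYG = 71°  [△GLY]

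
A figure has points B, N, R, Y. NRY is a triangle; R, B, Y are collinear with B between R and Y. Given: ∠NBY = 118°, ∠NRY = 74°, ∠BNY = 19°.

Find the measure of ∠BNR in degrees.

1. ∠NBR = 62°  [linear pair at B on RY]
2. ∠BRN = 74°  [B on ray RY]
3. ∠BNR = 44°  [△NRB]

∠BNR = 44°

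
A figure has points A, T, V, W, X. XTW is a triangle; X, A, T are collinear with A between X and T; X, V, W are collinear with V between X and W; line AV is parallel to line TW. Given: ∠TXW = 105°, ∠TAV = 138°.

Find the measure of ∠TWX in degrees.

∠TWX = 33°

1. ∠AXV = 105°  [A on XT, V on XW]
2. ∠VAX = 42°  [linear pair at A on XT]
3. ∠AVX = 33°  [△XAV]
4. ∠TWX = 33°  [AV∥TW, corresponding at V]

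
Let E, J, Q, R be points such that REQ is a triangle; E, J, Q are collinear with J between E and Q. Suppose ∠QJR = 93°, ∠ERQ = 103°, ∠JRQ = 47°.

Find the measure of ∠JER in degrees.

1. ∠JQR = 40°  [△RJQ]
2. ∠EQR = 40°  [J on ray QE]
3. ∠QER = 37°  [△REQ]
4. ∠JER = 37°  [J on ray EQ]

∠JER = 37°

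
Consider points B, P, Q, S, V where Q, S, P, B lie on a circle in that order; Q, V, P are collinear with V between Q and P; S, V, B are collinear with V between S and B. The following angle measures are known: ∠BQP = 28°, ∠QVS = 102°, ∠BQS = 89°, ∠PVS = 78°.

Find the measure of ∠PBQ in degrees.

1. ∠BSP = 28°  [same arc PB]
2. ∠BVP = 102°  [vertical angles at V]
3. ∠BPS = 91°  [cyclic QSPB, opposite ∠Q+∠P]
4. ∠PBS = 61°  [△SPB]
5. ∠BPQ = 17°  [△PVB]
6. ∠PBQ = 135°  [△QPB]

∠PBQ = 135°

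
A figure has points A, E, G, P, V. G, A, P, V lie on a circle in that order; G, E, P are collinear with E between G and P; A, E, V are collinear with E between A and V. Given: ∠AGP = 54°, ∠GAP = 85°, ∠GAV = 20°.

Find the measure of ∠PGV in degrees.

1. ∠GVP = 95°  [cyclic GAPV, opposite ∠A+∠V]
2. ∠GPV = 20°  [same arc GV]
3. ∠PGV = 65°  [△GPV]

∠PGV = 65°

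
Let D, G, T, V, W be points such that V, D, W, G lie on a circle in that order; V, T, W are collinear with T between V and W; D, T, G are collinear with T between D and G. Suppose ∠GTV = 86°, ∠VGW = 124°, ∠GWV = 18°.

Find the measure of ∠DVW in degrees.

1. ∠DTW = 86°  [vertical angles at T]
2. ∠GDV = 18°  [same arc VG]
3. ∠DTV = 94°  [linear pair at T on VW]
4. ∠DVW = 68°  [△VTD]

∠DVW = 68°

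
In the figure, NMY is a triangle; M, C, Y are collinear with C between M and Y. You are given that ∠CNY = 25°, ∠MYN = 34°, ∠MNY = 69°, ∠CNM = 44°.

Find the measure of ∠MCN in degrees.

1. ∠NMY = 77°  [△NMY]
2. ∠CMN = 77°  [C on ray MY]
3. ∠MCN = 59°  [△NMC]

∠MCN = 59°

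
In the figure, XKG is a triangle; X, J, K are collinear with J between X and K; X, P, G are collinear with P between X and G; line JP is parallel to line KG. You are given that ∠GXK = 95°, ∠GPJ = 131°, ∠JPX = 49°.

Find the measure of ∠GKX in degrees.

∠GKX = 36°

1. ∠JXP = 95°  [J on XK, P on XG]
2. ∠PJX = 36°  [△XJP]
3. ∠GKX = 36°  [JP∥KG, corresponding at J]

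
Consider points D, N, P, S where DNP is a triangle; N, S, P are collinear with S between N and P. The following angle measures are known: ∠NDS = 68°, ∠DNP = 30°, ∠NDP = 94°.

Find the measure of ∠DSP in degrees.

∠DSP = 98°

1. ∠DNS = 30°  [S on ray NP]
2. ∠DSN = 82°  [△DNS]
3. ∠DSP = 98°  [linear pair at S on NP]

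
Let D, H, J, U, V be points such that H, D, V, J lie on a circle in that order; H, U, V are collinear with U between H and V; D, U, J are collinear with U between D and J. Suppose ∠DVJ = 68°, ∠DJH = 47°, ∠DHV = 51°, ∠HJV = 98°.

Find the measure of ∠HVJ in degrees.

∠HVJ = 21°

1. ∠DHJ = 112°  [cyclic HDVJ, opposite ∠H+∠V]
2. ∠HDJ = 21°  [△HDJ]
3. ∠HVJ = 21°  [same arc HJ]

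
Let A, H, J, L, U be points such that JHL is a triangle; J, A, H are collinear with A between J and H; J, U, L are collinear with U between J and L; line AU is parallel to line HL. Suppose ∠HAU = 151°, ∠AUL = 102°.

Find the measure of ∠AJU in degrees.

1. ∠JAU = 29°  [linear pair at A on JH]
2. ∠AUJ = 78°  [linear pair at U on JL]
3. ∠AJU = 73°  [△JAU]

∠AJU = 73°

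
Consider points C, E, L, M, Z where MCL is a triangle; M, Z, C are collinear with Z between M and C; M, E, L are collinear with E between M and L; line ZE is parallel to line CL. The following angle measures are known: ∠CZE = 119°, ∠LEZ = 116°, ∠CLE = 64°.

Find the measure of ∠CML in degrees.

1. ∠EZM = 61°  [linear pair at Z on MC]
2. ∠CLM = 64°  [E on ray LM]
3. ∠LCM = 61°  [ZE∥CL, corresponding at Z]
4. ∠CML = 55°  [△MCL]

∠CML = 55°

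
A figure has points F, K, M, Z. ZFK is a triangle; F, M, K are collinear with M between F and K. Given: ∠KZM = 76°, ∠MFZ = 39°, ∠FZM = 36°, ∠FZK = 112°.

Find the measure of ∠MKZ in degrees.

∠MKZ = 29°

1. ∠KFZ = 39°  [M on ray FK]
2. ∠FKZ = 29°  [△ZFK]
3. ∠MKZ = 29°  [M on ray KF]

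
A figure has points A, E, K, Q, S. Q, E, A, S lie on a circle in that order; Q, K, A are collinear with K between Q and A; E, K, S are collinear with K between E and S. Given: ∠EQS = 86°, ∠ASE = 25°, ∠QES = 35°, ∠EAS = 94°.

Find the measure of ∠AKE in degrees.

1. ∠ESQ = 59°  [△QES]
2. ∠AES = 61°  [△EAS]
3. ∠EAQ = 59°  [same arc QE]
4. ∠AKE = 60°  [△EKA]

∠AKE = 60°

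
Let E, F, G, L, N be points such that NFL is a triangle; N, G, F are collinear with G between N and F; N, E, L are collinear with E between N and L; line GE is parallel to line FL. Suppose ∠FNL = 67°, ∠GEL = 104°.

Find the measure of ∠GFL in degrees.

∠GFL = 37°

1. ∠ENG = 67°  [G on NF, E on NL]
2. ∠GEN = 76°  [linear pair at E on NL]
3. ∠EGN = 37°  [△NGE]
4. ∠EGF = 143°  [linear pair at G on NF]
5. ∠GFL = 37°  [GE∥FL, co-interior at F–G]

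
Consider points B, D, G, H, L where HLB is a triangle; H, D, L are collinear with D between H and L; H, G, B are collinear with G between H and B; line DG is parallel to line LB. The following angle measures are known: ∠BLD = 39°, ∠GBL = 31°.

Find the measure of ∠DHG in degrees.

1. ∠BLH = 39°  [D on ray LH]
2. ∠HBL = 31°  [G on ray BH]
3. ∠BHL = 110°  [△HLB]
4. ∠DHG = 110°  [D on HL, G on HB]

∠DHG = 110°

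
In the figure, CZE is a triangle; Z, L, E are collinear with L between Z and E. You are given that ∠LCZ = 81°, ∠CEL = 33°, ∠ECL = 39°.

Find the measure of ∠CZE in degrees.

∠CZE = 27°

1. ∠CLE = 108°  [△CLE]
2. ∠CLZ = 72°  [linear pair at L on ZE]
3. ∠CZL = 27°  [△CZL]
4. ∠CZE = 27°  [L on ray ZE]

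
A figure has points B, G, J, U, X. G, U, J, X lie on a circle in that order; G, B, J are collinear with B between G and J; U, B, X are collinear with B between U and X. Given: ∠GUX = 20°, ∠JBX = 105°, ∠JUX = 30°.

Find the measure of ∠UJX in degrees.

1. ∠GJX = 20°  [same arc GX]
2. ∠JXU = 55°  [△JBX]
3. ∠UJX = 95°  [△UJX]

∠UJX = 95°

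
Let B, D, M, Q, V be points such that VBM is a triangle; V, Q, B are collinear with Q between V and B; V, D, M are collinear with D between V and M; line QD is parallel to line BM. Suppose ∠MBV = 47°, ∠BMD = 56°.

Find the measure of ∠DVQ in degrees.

1. ∠BMV = 56°  [D on ray MV]
2. ∠BVM = 77°  [△VBM]
3. ∠DVQ = 77°  [Q on VB, D on VM]

∠DVQ = 77°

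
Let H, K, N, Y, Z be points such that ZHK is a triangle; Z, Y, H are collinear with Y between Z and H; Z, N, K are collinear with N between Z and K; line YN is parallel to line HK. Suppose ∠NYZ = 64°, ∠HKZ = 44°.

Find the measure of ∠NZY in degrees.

∠NZY = 72°

1. ∠KHZ = 64°  [YN∥HK, corresponding at Y]
2. ∠HZK = 72°  [△ZHK]
3. ∠NZY = 72°  [Y on ZH, N on ZK]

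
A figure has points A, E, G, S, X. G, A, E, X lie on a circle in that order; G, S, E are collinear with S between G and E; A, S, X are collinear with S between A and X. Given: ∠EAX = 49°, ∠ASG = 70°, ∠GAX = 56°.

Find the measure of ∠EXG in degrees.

∠EXG = 75°

1. ∠EGX = 49°  [same arc EX]
2. ∠GEX = 56°  [same arc GX]
3. ∠EXG = 75°  [△GEX]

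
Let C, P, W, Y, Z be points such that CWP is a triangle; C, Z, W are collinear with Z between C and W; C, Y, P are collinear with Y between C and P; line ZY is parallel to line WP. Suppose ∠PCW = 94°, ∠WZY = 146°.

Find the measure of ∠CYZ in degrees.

1. ∠YCZ = 94°  [Z on CW, Y on CP]
2. ∠CZY = 34°  [linear pair at Z on CW]
3. ∠CYZ = 52°  [△CZY]

∠CYZ = 52°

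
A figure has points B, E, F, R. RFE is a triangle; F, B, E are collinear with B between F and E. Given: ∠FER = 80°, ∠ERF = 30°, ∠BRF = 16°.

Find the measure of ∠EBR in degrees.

1. ∠EFR = 70°  [△RFE]
2. ∠BFR = 70°  [B on ray FE]
3. ∠FBR = 94°  [△RFB]
4. ∠EBR = 86°  [linear pair at B on FE]

∠EBR = 86°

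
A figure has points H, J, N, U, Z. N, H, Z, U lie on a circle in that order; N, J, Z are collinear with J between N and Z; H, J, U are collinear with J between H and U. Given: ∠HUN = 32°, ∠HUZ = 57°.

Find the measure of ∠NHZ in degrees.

∠NHZ = 91°

1. ∠HZN = 32°  [same arc NH]
2. ∠HNZ = 57°  [same arc HZ]
3. ∠NHZ = 91°  [△NHZ]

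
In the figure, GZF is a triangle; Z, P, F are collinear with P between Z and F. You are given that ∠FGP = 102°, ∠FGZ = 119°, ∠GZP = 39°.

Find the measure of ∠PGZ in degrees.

1. ∠FZG = 39°  [P on ray ZF]
2. ∠GFZ = 22°  [△GZF]
3. ∠GFP = 22°  [P on ray FZ]
4. ∠FPG = 56°  [△GPF]
5. ∠GPZ = 124°  [linear pair at P on ZF]
6. ∠PGZ = 17°  [△GZP]

∠PGZ = 17°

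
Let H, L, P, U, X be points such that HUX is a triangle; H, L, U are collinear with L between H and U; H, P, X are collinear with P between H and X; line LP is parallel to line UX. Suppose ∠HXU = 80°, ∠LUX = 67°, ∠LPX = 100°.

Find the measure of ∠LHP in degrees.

∠LHP = 33°

1. ∠HUX = 67°  [L on ray UH]
2. ∠UHX = 33°  [△HUX]
3. ∠LHP = 33°  [L on HU, P on HX]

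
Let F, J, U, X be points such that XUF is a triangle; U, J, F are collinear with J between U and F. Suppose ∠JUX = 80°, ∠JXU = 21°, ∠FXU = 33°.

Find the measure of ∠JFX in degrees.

1. ∠FUX = 80°  [J on ray UF]
2. ∠UFX = 67°  [△XUF]
3. ∠JFX = 67°  [J on ray FU]

∠JFX = 67°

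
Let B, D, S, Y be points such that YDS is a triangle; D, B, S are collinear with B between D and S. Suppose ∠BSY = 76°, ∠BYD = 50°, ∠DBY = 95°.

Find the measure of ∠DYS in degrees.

1. ∠DSY = 76°  [B on ray SD]
2. ∠BDY = 35°  [△YDB]
3. ∠SDY = 35°  [B on ray DS]
4. ∠DYS = 69°  [△YDS]

∠DYS = 69°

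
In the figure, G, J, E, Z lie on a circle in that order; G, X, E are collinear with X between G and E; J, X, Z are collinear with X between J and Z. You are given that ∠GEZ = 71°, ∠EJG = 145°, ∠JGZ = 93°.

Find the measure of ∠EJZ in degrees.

1. ∠EZG = 35°  [cyclic GJEZ, opposite ∠J+∠Z]
2. ∠EGZ = 74°  [△GEZ]
3. ∠EJZ = 74°  [same arc EZ]

∠EJZ = 74°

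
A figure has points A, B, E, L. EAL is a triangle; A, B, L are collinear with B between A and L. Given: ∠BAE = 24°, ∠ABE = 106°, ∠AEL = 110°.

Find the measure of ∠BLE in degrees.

∠BLE = 46°

1. ∠EAL = 24°  [B on ray AL]
2. ∠ALE = 46°  [△EAL]
3. ∠BLE = 46°  [B on ray LA]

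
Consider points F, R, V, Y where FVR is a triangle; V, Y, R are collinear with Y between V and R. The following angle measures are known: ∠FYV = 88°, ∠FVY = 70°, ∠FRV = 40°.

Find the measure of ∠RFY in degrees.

1. ∠FYR = 92°  [linear pair at Y on VR]
2. ∠FRY = 40°  [Y on ray RV]
3. ∠RFY = 48°  [△FYR]

∠RFY = 48°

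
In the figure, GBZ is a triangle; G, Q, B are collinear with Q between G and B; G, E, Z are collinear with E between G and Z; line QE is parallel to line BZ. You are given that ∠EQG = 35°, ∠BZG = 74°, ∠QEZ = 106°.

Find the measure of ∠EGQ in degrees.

1. ∠GBZ = 35°  [QE∥BZ, corresponding at Q]
2. ∠BGZ = 71°  [△GBZ]
3. ∠EGQ = 71°  [Q on GB, E on GZ]

∠EGQ = 71°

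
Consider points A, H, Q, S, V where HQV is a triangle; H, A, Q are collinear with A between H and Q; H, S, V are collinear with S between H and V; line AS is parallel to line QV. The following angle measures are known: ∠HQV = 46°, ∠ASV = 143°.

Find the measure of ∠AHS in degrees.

1. ∠HAS = 46°  [AS∥QV, corresponding at A]
2. ∠ASH = 37°  [linear pair at S on HV]
3. ∠AHS = 97°  [△HAS]

∠AHS = 97°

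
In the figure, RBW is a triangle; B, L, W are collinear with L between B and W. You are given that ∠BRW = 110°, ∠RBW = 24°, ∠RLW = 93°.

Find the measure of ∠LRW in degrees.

∠LRW = 41°

1. ∠BWR = 46°  [△RBW]
2. ∠LWR = 46°  [L on ray WB]
3. ∠LRW = 41°  [△RLW]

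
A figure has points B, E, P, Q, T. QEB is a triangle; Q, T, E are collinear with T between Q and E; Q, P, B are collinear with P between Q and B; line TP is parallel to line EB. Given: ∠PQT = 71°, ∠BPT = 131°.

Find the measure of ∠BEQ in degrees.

∠BEQ = 60°

1. ∠QPT = 49°  [linear pair at P on QB]
2. ∠PTQ = 60°  [△QTP]
3. ∠BEQ = 60°  [TP∥EB, corresponding at T]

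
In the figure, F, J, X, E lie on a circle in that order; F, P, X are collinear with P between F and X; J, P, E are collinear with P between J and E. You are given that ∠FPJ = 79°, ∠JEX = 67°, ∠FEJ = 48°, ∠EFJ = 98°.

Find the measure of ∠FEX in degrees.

∠FEX = 115°

1. ∠JFX = 67°  [same arc JX]
2. ∠FXJ = 48°  [same arc FJ]
3. ∠FJX = 65°  [△FJX]
4. ∠FEX = 115°  [cyclic FJXE, opposite ∠J+∠E]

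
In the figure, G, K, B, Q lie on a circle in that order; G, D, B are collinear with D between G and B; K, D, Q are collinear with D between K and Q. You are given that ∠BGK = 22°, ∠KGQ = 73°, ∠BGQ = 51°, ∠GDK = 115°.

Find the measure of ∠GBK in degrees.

1. ∠GKQ = 43°  [△GDK]
2. ∠GQK = 64°  [△GKQ]
3. ∠GBK = 64°  [same arc GK]

∠GBK = 64°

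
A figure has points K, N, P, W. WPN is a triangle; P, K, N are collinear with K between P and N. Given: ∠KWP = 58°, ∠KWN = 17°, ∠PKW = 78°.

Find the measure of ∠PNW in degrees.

1. ∠NKW = 102°  [linear pair at K on PN]
2. ∠KNW = 61°  [△WKN]
3. ∠PNW = 61°  [K on ray NP]

∠PNW = 61°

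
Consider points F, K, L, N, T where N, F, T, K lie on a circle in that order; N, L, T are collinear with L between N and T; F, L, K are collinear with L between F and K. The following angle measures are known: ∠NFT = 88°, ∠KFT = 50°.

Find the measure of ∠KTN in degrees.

∠KTN = 38°

1. ∠NKT = 92°  [cyclic NFTK, opposite ∠F+∠K]
2. ∠KNT = 50°  [same arc TK]
3. ∠KTN = 38°  [△NTK]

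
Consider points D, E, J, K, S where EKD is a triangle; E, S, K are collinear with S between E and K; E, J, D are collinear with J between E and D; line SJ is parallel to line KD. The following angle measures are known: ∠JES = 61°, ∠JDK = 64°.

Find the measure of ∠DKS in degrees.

∠DKS = 55°

1. ∠DEK = 61°  [S on EK, J on ED]
2. ∠EDK = 64°  [J on ray DE]
3. ∠DKE = 55°  [△EKD]
4. ∠DKS = 55°  [S on ray KE]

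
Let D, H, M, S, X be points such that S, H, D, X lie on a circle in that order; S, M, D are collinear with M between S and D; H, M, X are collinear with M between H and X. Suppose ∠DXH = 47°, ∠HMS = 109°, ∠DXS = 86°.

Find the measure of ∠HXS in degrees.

∠HXS = 39°

1. ∠DSH = 47°  [same arc HD]
2. ∠DHS = 94°  [cyclic SHDX, opposite ∠H+∠X]
3. ∠HDS = 39°  [△SHD]
4. ∠HXS = 39°  [same arc SH]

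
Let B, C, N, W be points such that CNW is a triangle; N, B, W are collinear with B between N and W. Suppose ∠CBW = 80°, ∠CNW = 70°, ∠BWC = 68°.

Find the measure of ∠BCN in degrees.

∠BCN = 10°

1. ∠CBN = 100°  [linear pair at B on NW]
2. ∠BNC = 70°  [B on ray NW]
3. ∠BCN = 10°  [△CNB]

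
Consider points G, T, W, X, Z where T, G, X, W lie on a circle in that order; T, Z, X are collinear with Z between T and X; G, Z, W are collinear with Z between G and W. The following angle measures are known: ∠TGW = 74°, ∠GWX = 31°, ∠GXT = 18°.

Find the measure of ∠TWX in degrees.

∠TWX = 49°

1. ∠GTX = 31°  [same arc GX]
2. ∠TGX = 131°  [△TGX]
3. ∠TWX = 49°  [cyclic TGXW, opposite ∠G+∠W]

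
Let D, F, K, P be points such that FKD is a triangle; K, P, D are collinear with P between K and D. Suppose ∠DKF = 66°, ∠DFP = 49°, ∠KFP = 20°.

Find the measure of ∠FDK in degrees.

1. ∠FKP = 66°  [P on ray KD]
2. ∠FPK = 94°  [△FKP]
3. ∠DPF = 86°  [linear pair at P on KD]
4. ∠FDP = 45°  [△FPD]
5. ∠FDK = 45°  [P on ray DK]

∠FDK = 45°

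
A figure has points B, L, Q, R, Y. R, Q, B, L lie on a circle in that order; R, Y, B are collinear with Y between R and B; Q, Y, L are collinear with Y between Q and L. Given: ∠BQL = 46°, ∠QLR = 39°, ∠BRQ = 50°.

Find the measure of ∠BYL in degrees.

1. ∠BRL = 46°  [same arc BL]
2. ∠LYR = 95°  [△RYL]
3. ∠BYL = 85°  [linear pair at Y on RB]

∠BYL = 85°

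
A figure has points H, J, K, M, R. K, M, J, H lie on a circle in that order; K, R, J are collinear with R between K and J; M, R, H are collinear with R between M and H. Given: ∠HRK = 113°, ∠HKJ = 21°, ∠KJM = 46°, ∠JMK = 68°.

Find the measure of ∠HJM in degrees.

1. ∠HMJ = 21°  [same arc JH]
2. ∠JKM = 66°  [△KMJ]
3. ∠JHM = 66°  [same arc MJ]
4. ∠HJM = 93°  [△MJH]

∠HJM = 93°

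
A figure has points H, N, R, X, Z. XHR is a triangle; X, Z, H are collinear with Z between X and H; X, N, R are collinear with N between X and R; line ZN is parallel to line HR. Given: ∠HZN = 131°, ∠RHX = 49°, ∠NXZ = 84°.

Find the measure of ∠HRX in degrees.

1. ∠NZX = 49°  [linear pair at Z on XH]
2. ∠XNZ = 47°  [△XZN]
3. ∠HRX = 47°  [ZN∥HR, corresponding at N]

∠HRX = 47°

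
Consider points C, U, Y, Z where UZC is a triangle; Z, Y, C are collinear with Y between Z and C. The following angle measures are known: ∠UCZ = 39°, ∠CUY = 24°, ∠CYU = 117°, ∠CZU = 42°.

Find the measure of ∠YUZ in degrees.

1. ∠UYZ = 63°  [linear pair at Y on ZC]
2. ∠UZY = 42°  [Y on ray ZC]
3. ∠YUZ = 75°  [△UZY]

∠YUZ = 75°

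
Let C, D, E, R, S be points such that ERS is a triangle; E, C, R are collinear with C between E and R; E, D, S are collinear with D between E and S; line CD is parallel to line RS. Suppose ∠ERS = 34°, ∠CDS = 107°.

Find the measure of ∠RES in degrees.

1. ∠DCE = 34°  [CD∥RS, corresponding at C]
2. ∠CDE = 73°  [linear pair at D on ES]
3. ∠CED = 73°  [△ECD]
4. ∠RES = 73°  [C on ER, D on ES]

∠RES = 73°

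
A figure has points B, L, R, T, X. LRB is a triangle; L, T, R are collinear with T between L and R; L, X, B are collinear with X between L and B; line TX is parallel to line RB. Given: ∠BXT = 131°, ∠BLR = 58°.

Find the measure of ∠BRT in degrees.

1. ∠LXT = 49°  [linear pair at X on LB]
2. ∠TLX = 58°  [T on LR, X on LB]
3. ∠LTX = 73°  [△LTX]
4. ∠RTX = 107°  [linear pair at T on LR]
5. ∠BRT = 73°  [TX∥RB, co-interior at R–T]

∠BRT = 73°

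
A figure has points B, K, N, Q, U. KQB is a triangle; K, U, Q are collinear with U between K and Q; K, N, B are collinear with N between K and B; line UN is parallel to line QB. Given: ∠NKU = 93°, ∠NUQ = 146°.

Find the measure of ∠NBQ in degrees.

∠NBQ = 53°

1. ∠KUN = 34°  [linear pair at U on KQ]
2. ∠KNU = 53°  [△KUN]
3. ∠BNU = 127°  [linear pair at N on KB]
4. ∠NBQ = 53°  [UN∥QB, co-interior at B–N]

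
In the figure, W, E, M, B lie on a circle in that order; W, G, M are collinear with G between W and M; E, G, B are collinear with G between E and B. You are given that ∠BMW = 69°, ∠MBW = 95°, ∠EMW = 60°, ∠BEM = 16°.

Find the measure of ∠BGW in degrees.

1. ∠BWM = 16°  [△WMB]
2. ∠EBW = 60°  [same arc WE]
3. ∠BGW = 104°  [△WGB]

∠BGW = 104°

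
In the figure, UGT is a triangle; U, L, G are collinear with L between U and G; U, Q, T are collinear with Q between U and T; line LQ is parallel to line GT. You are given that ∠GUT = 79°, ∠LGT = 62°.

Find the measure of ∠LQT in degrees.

1. ∠TGU = 62°  [L on ray GU]
2. ∠GTU = 39°  [△UGT]
3. ∠LQU = 39°  [LQ∥GT, corresponding at Q]
4. ∠LQT = 141°  [linear pair at Q on UT]

∠LQT = 141°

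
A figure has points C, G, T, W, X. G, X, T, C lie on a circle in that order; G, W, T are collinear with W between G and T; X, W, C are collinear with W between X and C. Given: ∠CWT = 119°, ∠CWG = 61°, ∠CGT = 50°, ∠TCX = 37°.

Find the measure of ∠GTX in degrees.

1. ∠TWX = 61°  [vertical angles at W]
2. ∠CXT = 50°  [same arc TC]
3. ∠GTX = 69°  [△XWT]

∠GTX = 69°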